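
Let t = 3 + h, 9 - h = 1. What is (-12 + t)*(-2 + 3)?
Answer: -1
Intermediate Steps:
h = 8 (h = 9 - 1*1 = 9 - 1 = 8)
t = 11 (t = 3 + 8 = 11)
(-12 + t)*(-2 + 3) = (-12 + 11)*(-2 + 3) = -1*1 = -1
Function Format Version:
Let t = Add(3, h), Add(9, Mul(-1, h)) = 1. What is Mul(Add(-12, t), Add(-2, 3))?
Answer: -1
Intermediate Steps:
h = 8 (h = Add(9, Mul(-1, 1)) = Add(9, -1) = 8)
t = 11 (t = Add(3, 8) = 11)
Mul(Add(-12, t), Add(-2, 3)) = Mul(Add(-12, 11), Add(-2, 3)) = Mul(-1, 1) = -1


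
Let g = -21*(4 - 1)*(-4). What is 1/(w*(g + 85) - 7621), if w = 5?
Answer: -1/5936 ≈ -0.00016846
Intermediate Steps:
g = 252 (g = -63*(-4) = -21*(-12) = 252)
1/(w*(g + 85) - 7621) = 1/(5*(252 + 85) - 7621) = 1/(5*337 - 7621) = 1/(1685 - 7621) = 1/(-5936) = -1/5936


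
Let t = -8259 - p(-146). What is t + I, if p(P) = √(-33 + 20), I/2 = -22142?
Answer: -52543 - I*√13 ≈ -52543.0 - 3.6056*I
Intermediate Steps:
I = -44284 (I = 2*(-22142) = -44284)
p(P) = I*√13 (p(P) = √(-13) = I*√13)
t = -8259 - I*√13 ≈ -8259.0 - 3.6056*I
t + I = (-8259 - I*√13) - 44284 = -52543 - I*√13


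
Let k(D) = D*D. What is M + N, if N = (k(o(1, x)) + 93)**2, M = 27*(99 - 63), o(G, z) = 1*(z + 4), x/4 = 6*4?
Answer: 101869621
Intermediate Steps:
x = 96 (x = 4*(6*4) = 4*24 = 96)
o(G, z) = 4 + z (o(G, z) = 1*(4 + z) = 4 + z)
k(D) = D**2
M = 972 (M = 27*36 = 972)
N = 101868649 (N = ((4 + 96)**2 + 93)**2 = (100**2 + 93)**2 = (10000 + 93)**2 = 10093**2 = 101868649)
M + N = 972 + 101868649 = 101869621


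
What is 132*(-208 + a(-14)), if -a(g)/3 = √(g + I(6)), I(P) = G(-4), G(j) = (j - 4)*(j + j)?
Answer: -27456 - 1980*√2 ≈ -30256.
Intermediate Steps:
G(j) = 2*j*(-4 + j) (G(j) = (-4 + j)*(2*j) = 2*j*(-4 + j))
I(P) = 64 (I(P) = 2*(-4)*(-4 - 4) = 2*(-4)*(-8) = 64)
a(g) = -3*√(64 + g) (a(g) = -3*√(g + 64) = -3*√(64 + g))
132*(-208 + a(-14)) = 132*(-208 - 3*√(64 - 14)) = 132*(-208 - 15*√2) = -27456 - 1980*√2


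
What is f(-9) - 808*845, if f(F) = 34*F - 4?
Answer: -683070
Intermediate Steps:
f(F) = -4 + 34*F
f(-9) - 808*845 = (-4 + 34*(-9)) - 808*845 = (-4 - 306) - 682760 = -310 - 682760 = -683070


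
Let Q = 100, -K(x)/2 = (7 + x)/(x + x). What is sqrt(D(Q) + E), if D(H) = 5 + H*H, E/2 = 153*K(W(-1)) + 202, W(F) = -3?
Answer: sqrt(10817) ≈ 104.00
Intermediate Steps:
K(x) = -(7 + x)/x (K(x) = -2*(7 + x)/(x + x) = -2*(7 + x)/(2*x) = -2*(7 + x)*1/(2*x) = -(7 + x)/x)
E = 812 (E = 2*(153*((-7 - 1*(-3))/(-3)) + 202) = 2*(153*(-(-7 + 3)/3) + 202) = 2*(153*(-1/3*(-4)) + 202) = 2*(153*(4/3) + 202) = 2*(204 + 202) = 2*406 = 812)
D(H) = 5 + H**2
sqrt(D(Q) + E) = sqrt((5 + 100**2) + 812) = sqrt((5 + 10000) + 812) = sqrt(10005 + 812) = sqrt(10817)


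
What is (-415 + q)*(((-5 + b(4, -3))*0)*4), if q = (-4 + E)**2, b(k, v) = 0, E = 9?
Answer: 0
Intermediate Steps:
q = 25 (q = (-4 + 9)**2 = 5**2 = 25)
(-415 + q)*(((-5 + b(4, -3))*0)*4) = (-415 + 25)*(((-5 + 0)*0)*4) = -390*(-5*0)*4 = -0*4 = -390*0 = 0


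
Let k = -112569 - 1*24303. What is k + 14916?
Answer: -121956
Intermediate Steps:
k = -136872 (k = -112569 - 24303 = -136872)
k + 14916 = -136872 + 14916 = -121956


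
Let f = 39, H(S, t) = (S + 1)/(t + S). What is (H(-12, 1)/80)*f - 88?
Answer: -7001/80 ≈ -87.512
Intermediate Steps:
H(S, t) = (1 + S)/(S + t)
(H(-12, 1)/80)*f - 88 = (((1 - 12)/(-12 + 1))/80)*39 - 88 = ((-11/(-11))*(1/80))*39 - 88 = (-1/11*(-11)*(1/80))*39 - 88 = (1*(1/80))*39 - 88 = (1/80)*39 - 88 = 39/80 - 88 = -7001/80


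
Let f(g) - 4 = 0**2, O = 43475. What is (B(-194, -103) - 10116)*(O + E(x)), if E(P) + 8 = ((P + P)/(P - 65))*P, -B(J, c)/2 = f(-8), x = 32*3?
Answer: -13828462716/31 ≈ -4.4608e+8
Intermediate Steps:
f(g) = 4 (f(g) = 4 + 0**2 = 4 + 0 = 4)
x = 96
B(J, c) = -8 (B(J, c) = -2*4 = -8)
E(P) = -8 + 2*P**2/(-65 + P) (E(P) = -8 + ((P + P)/(P - 65))*P = -8 + ((2*P)/(-65 + P))*P = -8 + (2*P/(-65 + P))*P = -8 + 2*P**2/(-65 + P))
(B(-194, -103) - 10116)*(O + E(x)) = (-8 - 10116)*(43475 + 2*(260 + 96**2 - 4*96)/(-65 + 96)) = -10124*(43475 + 2*(260 + 9216 - 384)/31) = -10124*(43475 + 2*(1/31)*9092) = -10124*(43475 + 18184/31) = -10124*1365909/31 = -13828462716/31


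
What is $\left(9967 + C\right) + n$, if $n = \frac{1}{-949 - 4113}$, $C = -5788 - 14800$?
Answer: $- \frac{53763503}{5062} \approx -10621.0$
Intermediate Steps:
$C = -20588$
$n = - \frac{1}{5062}$ ($n = \frac{1}{-5062} = - \frac{1}{5062} \approx -0.00019755$)
$\left(9967 + C\right) + n = \left(9967 - 20588\right) - \frac{1}{5062} = -10621 - \frac{1}{5062} = - \frac{53763503}{5062}$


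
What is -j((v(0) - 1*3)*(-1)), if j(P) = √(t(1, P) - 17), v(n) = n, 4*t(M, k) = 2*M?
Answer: -I*√66/2 ≈ -4.062*I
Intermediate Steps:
t(M, k) = M/2 (t(M, k) = (2*M)/4 = M/2)
j(P) = I*√66/2 (j(P) = √((½)*1 - 17) = √(½ - 17) = √(-33/2) = I*√66/2)
-j((v(0) - 1*3)*(-1)) = -I*√66/2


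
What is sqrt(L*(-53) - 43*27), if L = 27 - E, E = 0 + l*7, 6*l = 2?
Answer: I*sqrt(22215)/3 ≈ 49.682*I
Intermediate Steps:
l = 1/3 (l = (1/6)*2 = 1/3 ≈ 0.33333)
E = 7/3 (E = 0 + (1/3)*7 = 0 + 7/3 = 7/3 ≈ 2.3333)
L = 74/3 (L = 27 - 1*7/3 = 27 - 7/3 = 74/3 ≈ 24.667)
sqrt(L*(-53) - 43*27) = sqrt((74/3)*(-53) - 43*27) = sqrt(-3922/3 - 1161) = sqrt(-7405/3) = I*sqrt(22215)/3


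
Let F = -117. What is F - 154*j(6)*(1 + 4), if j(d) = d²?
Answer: -27837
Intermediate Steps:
F - 154*j(6)*(1 + 4) = -117 - 154*6²*(1 + 4) = -117 - 5544*5 = -117 - 154*180 = -117 - 27720 = -27837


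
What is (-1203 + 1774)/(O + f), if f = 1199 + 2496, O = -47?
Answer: 571/3648 ≈ 0.15652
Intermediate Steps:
f = 3695
(-1203 + 1774)/(O + f) = (-1203 + 1774)/(-47 + 3695) = 571/3648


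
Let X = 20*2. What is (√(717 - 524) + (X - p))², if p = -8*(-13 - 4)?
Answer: (96 - √193)² ≈ 6741.6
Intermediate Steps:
X = 40
p = 136 (p = -8*(-17) = 136)
(√(717 - 524) + (X - p))² = (√(717 - 524) + (40 - 1*136))² = (√193 + (40 - 136))² = (√193 - 96)² = (-96 + √193)²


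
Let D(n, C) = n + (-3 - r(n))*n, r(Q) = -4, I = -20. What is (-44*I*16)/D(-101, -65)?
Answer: -7040/101 ≈ -69.703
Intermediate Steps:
D(n, C) = 2*n (D(n, C) = n + (-3 - 1*(-4))*n = n + (-3 + 4)*n = n + 1*n = n + n = 2*n)
(-44*I*16)/D(-101, -65) = (-44*(-20)*16)/((2*(-101))) = (880*16)/(-202) = 14080*(-1/202) = -7040/101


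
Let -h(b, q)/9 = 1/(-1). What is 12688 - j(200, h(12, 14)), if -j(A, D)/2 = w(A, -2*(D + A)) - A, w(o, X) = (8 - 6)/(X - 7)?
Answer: 5222396/425 ≈ 12288.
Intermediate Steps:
w(o, X) = 2/(-7 + X)
h(b, q) = 9 (h(b, q) = -9/(-1) = -9*(-1) = 9)
j(A, D) = -4/(-7 - 2*A - 2*D) + 2*A (j(A, D) = -2*(2/(-7 - 2*(D + A)) - A) = -2*(2/(-7 - 2*(A + D)) - A) = -2*(2/(-7 + (-2*A - 2*D)) - A) = -2*(2/(-7 - 2*A - 2*D) - A) = -2*(-A + 2/(-7 - 2*A - 2*D)) = -4/(-7 - 2*A - 2*D) + 2*A)
12688 - j(200, h(12, 14)) = 12688 - (2*200 + 4/(7 + 2*200 + 2*9)) = 12688 - (400 + 4/(7 + 400 + 18)) = 12688 - (400 + 4/425) = 12688 - 1*170004/425 = 12688 - 170004/425 = 5222396/425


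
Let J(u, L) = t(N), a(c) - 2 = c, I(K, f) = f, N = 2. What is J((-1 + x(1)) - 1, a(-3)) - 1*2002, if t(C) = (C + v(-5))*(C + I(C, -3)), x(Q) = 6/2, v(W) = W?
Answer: -1999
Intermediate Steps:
x(Q) = 3 (x(Q) = 6*(½) = 3)
a(c) = 2 + c
t(C) = (-5 + C)*(-3 + C) (t(C) = (C - 5)*(C - 3) = (-5 + C)*(-3 + C))
J(u, L) = 3 (J(u, L) = 15 + 2² - 8*2 = 15 + 4 - 16 = 3)
J((-1 + x(1)) - 1, a(-3)) - 1*2002 = 3 - 1*2002 = 3 - 2002 = -1999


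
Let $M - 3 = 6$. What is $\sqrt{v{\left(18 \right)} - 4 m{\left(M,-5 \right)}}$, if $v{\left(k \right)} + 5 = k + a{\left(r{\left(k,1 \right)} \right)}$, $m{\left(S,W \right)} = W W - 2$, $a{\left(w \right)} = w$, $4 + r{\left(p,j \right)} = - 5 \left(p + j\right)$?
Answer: $i \sqrt{178} \approx 13.342 i$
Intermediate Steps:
$r{\left(p,j \right)} = -4 - 5 j - 5 p$ ($r{\left(p,j \right)} = -4 - 5 \left(p + j\right) = -4 - 5 \left(j + p\right) = -4 - \left(5 j + 5 p\right) = -4 - 5 j - 5 p$)
$M = 9$ ($M = 3 + 6 = 9$)
$m{\left(S,W \right)} = -2 + W^{2}$ ($m{\left(S,W \right)} = W^{2} - 2 = -2 + W^{2}$)
$v{\left(k \right)} = -14 - 4 k$ ($v{\left(k \right)} = -5 - \left(9 + 4 k\right) = -14 - 4 k$)
$\sqrt{v{\left(18 \right)} - 4 m{\left(M,-5 \right)}} = \sqrt{\left(-14 - 72\right) - 4 \left(-2 + \left(-5\right)^{2}\right)} = \sqrt{\left(-14 - 72\right) - 4 \left(-2 + 25\right)} = \sqrt{-86 - 92} = \sqrt{-178} = i \sqrt{178}$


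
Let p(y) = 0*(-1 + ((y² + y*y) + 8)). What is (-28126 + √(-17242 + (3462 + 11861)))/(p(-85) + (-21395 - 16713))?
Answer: 2009/2722 - I*√1919/38108 ≈ 0.73806 - 0.0011495*I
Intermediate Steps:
p(y) = 0 (p(y) = 0*(-1 + ((y² + y²) + 8)) = 0*(-1 + (2*y² + 8)) = 0*(-1 + (8 + 2*y²)) = 0*(7 + 2*y²) = 0)
(-28126 + √(-17242 + (3462 + 11861)))/(p(-85) + (-21395 - 16713)) = (-28126 + √(-17242 + (3462 + 11861)))/(0 + (-21395 - 16713)) = (-28126 + √(-17242 + 15323))/(0 - 38108) = (-28126 + √(-1919))/(-38108) = (-28126 + I*√1919)*(-1/38108) = 2009/2722 - I*√1919/38108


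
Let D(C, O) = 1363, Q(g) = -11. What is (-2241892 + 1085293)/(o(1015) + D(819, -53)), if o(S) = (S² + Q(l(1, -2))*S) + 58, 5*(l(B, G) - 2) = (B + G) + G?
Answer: -1156599/1020481 ≈ -1.1334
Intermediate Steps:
l(B, G) = 2 + B/5 + 2*G/5 (l(B, G) = 2 + ((B + G) + G)/5 = 2 + (B + 2*G)/5 = 2 + (B/5 + 2*G/5) = 2 + B/5 + 2*G/5)
o(S) = 58 + S² - 11*S (o(S) = (S² - 11*S) + 58 = 58 + S² - 11*S)
(-2241892 + 1085293)/(o(1015) + D(819, -53)) = (-2241892 + 1085293)/((58 + 1015² - 11*1015) + 1363) = -1156599/((58 + 1030225 - 11165) + 1363) = -1156599/(1019118 + 1363) = -1156599/1020481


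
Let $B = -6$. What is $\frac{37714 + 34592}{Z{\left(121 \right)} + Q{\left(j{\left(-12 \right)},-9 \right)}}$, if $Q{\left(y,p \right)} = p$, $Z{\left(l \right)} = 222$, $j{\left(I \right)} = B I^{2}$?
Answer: $\frac{24102}{71} \approx 339.46$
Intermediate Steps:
$j{\left(I \right)} = - 6 I^{2}$
$\frac{37714 + 34592}{Z{\left(121 \right)} + Q{\left(j{\left(-12 \right)},-9 \right)}} = \frac{37714 + 34592}{222 - 9} = \frac{72306}{213} = 72306 \cdot \frac{1}{213} = \frac{24102}{71}$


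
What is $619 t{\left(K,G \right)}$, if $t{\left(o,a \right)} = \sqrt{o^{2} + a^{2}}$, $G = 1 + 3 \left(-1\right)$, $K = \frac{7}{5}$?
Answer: $\frac{619 \sqrt{149}}{5} \approx 1511.2$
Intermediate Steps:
$K = \frac{7}{5}$ ($K = 7 \cdot \frac{1}{5} = \frac{7}{5} \approx 1.4$)
$G = -2$ ($G = 1 - 3 = -2$)
$t{\left(o,a \right)} = \sqrt{a^{2} + o^{2}}$
$619 t{\left(K,G \right)} = 619 \sqrt{\left(-2\right)^{2} + \left(\frac{7}{5}\right)^{2}} = 619 \sqrt{4 + \frac{49}{25}} = 619 \sqrt{\frac{149}{25}} = 619 \frac{\sqrt{149}}{5} = \frac{619 \sqrt{149}}{5}$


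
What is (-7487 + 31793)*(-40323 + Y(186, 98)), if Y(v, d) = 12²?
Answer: -976590774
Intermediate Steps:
Y(v, d) = 144
(-7487 + 31793)*(-40323 + Y(186, 98)) = (-7487 + 31793)*(-40323 + 144) = 24306*(-40179) = -976590774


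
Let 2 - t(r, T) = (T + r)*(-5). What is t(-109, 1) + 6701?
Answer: 6163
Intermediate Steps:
t(r, T) = 2 + 5*T + 5*r (t(r, T) = 2 - (T + r)*(-5) = 2 - (-5*T - 5*r) = 2 + (5*T + 5*r) = 2 + 5*T + 5*r)
t(-109, 1) + 6701 = (2 + 5*1 + 5*(-109)) + 6701 = (2 + 5 - 545) + 6701 = -538 + 6701 = 6163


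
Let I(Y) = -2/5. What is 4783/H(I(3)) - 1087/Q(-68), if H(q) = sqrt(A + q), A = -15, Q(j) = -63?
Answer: 1087/63 - 4783*I*sqrt(385)/77 ≈ 17.254 - 1218.8*I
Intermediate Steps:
I(Y) = -2/5 (I(Y) = -2*1/5 = -2/5)
H(q) = sqrt(-15 + q)
4783/H(I(3)) - 1087/Q(-68) = 4783/(sqrt(-15 - 2/5)) - 1087/(-63) = 4783/(sqrt(-77/5)) - 1087*(-1/63) = 4783/((I*sqrt(385)/5)) + 1087/63 = 4783*(-I*sqrt(385)/77) + 1087/63 = -4783*I*sqrt(385)/77 + 1087/63 = 1087/63 - 4783*I*sqrt(385)/77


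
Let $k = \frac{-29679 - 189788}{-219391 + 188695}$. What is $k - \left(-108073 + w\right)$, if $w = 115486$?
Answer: $- \frac{227329981}{30696} \approx -7405.9$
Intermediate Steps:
$k = \frac{219467}{30696}$ ($k = - \frac{219467}{-30696} = \left(-219467\right) \left(- \frac{1}{30696}\right) = \frac{219467}{30696} \approx 7.1497$)
$k - \left(-108073 + w\right) = \frac{219467}{30696} + \left(108073 - 115486\right) = \frac{219467}{30696} - 7413 = - \frac{227329981}{30696}$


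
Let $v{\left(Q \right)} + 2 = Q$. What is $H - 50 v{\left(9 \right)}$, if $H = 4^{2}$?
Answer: $-334$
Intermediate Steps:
$H = 16$
$v{\left(Q \right)} = -2 + Q$
$H - 50 v{\left(9 \right)} = 16 - 50 \left(-2 + 9\right) = 16 - 350 = -334$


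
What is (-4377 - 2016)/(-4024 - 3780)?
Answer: 6393/7804 ≈ 0.81919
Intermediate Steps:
(-4377 - 2016)/(-4024 - 3780) = -6393/(-7804) = -6393*(-1/7804) = 6393/7804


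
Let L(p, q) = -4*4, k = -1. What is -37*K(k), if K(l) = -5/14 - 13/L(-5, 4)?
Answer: -1887/112 ≈ -16.848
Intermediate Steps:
L(p, q) = -16
K(l) = 51/112 (K(l) = -5/14 - 13/(-16) = -5*1/14 - 13*(-1/16) = -5/14 + 13/16 = 51/112)
-37*K(k) = -37*51/112 = -1887/112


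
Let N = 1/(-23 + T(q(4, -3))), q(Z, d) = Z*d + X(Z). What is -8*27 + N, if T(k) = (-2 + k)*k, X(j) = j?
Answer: -12311/57 ≈ -215.98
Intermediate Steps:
q(Z, d) = Z + Z*d (q(Z, d) = Z*d + Z = Z + Z*d)
T(k) = k*(-2 + k)
N = 1/57 (N = 1/(-23 + (4*(1 - 3))*(-2 + 4*(1 - 3))) = 1/(-23 + (4*(-2))*(-2 + 4*(-2))) = 1/(-23 - 8*(-2 - 8)) = 1/(-23 - 8*(-10)) = 1/(-23 + 80) = 1/57 ≈ 0.017544)
-8*27 + N = -8*27 + 1/57 = -216 + 1/57 = -12311/57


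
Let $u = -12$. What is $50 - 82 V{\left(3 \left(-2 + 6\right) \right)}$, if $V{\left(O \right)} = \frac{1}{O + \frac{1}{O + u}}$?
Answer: $50$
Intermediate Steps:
$V{\left(O \right)} = \frac{1}{O + \frac{1}{-12 + O}}$ ($V{\left(O \right)} = \frac{1}{O + \frac{1}{O - 12}} = \frac{1}{O + \frac{1}{-12 + O}}$)
$50 - 82 V{\left(3 \left(-2 + 6\right) \right)} = 50 - 82 \frac{-12 + 3 \left(-2 + 6\right)}{1 + \left(3 \left(-2 + 6\right)\right)^{2} - 12 \cdot 3 \left(-2 + 6\right)} = 50 - 82 \frac{-12 + 3 \cdot 4}{1 + \left(3 \cdot 4\right)^{2} - 12 \cdot 3 \cdot 4} = 50 - 82 \frac{-12 + 12}{1 + 12^{2} - 144} = 50 - 82 \frac{1}{1 + 144 - 144} \cdot 0 = 50 - 82 \cdot 1^{-1} \cdot 0 = 50 - 82 \cdot 1 \cdot 0 = 50 - 0 = 50 + 0 = 50$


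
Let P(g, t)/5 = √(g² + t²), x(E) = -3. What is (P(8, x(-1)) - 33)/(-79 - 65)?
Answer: 11/48 - 5*√73/144 ≈ -0.067500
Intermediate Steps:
P(g, t) = 5*√(g² + t²)
(P(8, x(-1)) - 33)/(-79 - 65) = (5*√(8² + (-3)²) - 33)/(-79 - 65) = (5*√(64 + 9) - 33)/(-144) = -(5*√73 - 33)/144 = -(-33 + 5*√73)/144 = 11/48 - 5*√73/144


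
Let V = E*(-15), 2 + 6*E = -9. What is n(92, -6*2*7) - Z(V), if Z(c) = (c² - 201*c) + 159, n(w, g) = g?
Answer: 18113/4 ≈ 4528.3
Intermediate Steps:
E = -11/6 (E = -⅓ + (⅙)*(-9) = -⅓ - 3/2 = -11/6 ≈ -1.8333)
V = 55/2 (V = -11/6*(-15) = 55/2 ≈ 27.500)
Z(c) = 159 + c² - 201*c
n(92, -6*2*7) - Z(V) = -6*2*7 - (159 + (55/2)² - 201*55/2) = -12*7 - (159 + 3025/4 - 11055/2) = -84 - 1*(-18449/4) = -84 + 18449/4 = 18113/4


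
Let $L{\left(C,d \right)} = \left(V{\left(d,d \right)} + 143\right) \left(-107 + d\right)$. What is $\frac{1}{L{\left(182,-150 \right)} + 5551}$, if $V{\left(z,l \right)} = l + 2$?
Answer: $\frac{1}{6836} \approx 0.00014628$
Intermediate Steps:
$V{\left(z,l \right)} = 2 + l$
$L{\left(C,d \right)} = \left(-107 + d\right) \left(145 + d\right)$ ($L{\left(C,d \right)} = \left(\left(2 + d\right) + 143\right) \left(-107 + d\right) = \left(145 + d\right) \left(-107 + d\right) = \left(-107 + d\right) \left(145 + d\right)$)
$\frac{1}{L{\left(182,-150 \right)} + 5551} = \frac{1}{\left(-15515 + \left(-150\right)^{2} + 38 \left(-150\right)\right) + 5551} = \frac{1}{\left(-15515 + 22500 - 5700\right) + 5551} = \frac{1}{1285 + 5551} = \frac{1}{6836}$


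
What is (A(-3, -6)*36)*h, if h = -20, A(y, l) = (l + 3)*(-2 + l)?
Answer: -17280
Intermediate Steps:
A(y, l) = (-2 + l)*(3 + l) (A(y, l) = (3 + l)*(-2 + l) = (-2 + l)*(3 + l))
(A(-3, -6)*36)*h = ((-6 - 6 + (-6)²)*36)*(-20) = ((-6 - 6 + 36)*36)*(-20) = (24*36)*(-20) = 864*(-20) = -17280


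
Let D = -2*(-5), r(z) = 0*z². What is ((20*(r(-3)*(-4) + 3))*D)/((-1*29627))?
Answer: -600/29627 ≈ -0.020252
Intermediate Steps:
r(z) = 0
D = 10
((20*(r(-3)*(-4) + 3))*D)/((-1*29627)) = ((20*(0*(-4) + 3))*10)/((-1*29627)) = ((20*(0 + 3))*10)/(-29627) = ((20*3)*10)*(-1/29627) = (60*10)*(-1/29627) = 600*(-1/29627) = -600/29627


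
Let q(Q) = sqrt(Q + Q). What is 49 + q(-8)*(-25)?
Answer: 49 - 100*I ≈ 49.0 - 100.0*I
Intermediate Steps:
q(Q) = sqrt(2)*sqrt(Q) (q(Q) = sqrt(2*Q) = sqrt(2)*sqrt(Q))
49 + q(-8)*(-25) = 49 + (sqrt(2)*sqrt(-8))*(-25) = 49 + (sqrt(2)*(2*I*sqrt(2)))*(-25) = 49 + (4*I)*(-25) = 49 - 100*I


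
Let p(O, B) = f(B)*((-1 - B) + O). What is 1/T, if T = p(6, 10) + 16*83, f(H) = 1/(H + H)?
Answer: 4/5311 ≈ 0.00075315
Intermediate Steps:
f(H) = 1/(2*H)
p(O, B) = (-1 + O - B)/(2*B) (p(O, B) = (1/(2*B))*((-1 - B) + O) = (1/(2*B))*(-1 + O - B) = (-1 + O - B)/(2*B))
T = 5311/4 (T = (1/2)*(-1 + 6 - 1*10)/10 + 16*83 = (1/2)*(1/10)*(-1 + 6 - 10) + 1328 = (1/2)*(1/10)*(-5) + 1328 = -1/4 + 1328 = 5311/4 ≈ 1327.8)
1/T = 1/(5311/4) = 4/5311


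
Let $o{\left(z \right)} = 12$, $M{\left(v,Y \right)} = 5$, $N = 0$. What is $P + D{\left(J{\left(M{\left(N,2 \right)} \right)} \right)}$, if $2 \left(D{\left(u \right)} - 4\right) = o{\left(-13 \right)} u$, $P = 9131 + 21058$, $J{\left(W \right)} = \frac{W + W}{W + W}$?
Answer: $30199$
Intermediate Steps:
$J{\left(W \right)} = 1$ ($J{\left(W \right)} = \frac{2 W}{2 W} = 2 W \frac{1}{2 W} = 1$)
$P = 30189$
$D{\left(u \right)} = 4 + 6 u$ ($D{\left(u \right)} = 4 + \frac{12 u}{2} = 4 + 6 u$)
$P + D{\left(J{\left(M{\left(N,2 \right)} \right)} \right)} = 30189 + \left(4 + 6 \cdot 1\right) = 30189 + \left(4 + 6\right) = 30189 + 10 = 30199$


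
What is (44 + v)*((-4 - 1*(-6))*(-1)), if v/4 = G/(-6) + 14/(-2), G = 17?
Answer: -28/3 ≈ -9.3333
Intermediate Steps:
v = -118/3 (v = 4*(17/(-6) + 14/(-2)) = 4*(17*(-1/6) + 14*(-1/2)) = 4*(-17/6 - 7) = 4*(-59/6) = -118/3 ≈ -39.333)
(44 + v)*((-4 - 1*(-6))*(-1)) = (44 - 118/3)*((-4 - 1*(-6))*(-1)) = 14*((-4 + 6)*(-1))/3 = 14*(2*(-1))/3 = (14/3)*(-2) = -28/3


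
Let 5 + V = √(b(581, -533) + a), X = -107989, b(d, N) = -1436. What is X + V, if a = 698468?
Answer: -107994 + 6*√19362 ≈ -1.0716e+5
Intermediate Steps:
V = -5 + 6*√19362 (V = -5 + √(-1436 + 698468) = -5 + √697032 = -5 + 6*√19362 ≈ 829.88)
X + V = -107989 + (-5 + 6*√19362) = -107994 + 6*√19362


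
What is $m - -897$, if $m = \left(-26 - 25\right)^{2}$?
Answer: $3498$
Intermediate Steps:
$m = 2601$ ($m = \left(-51\right)^{2} = 2601$)
$m - -897 = 2601 - -897 = 2601 + 897 = 3498$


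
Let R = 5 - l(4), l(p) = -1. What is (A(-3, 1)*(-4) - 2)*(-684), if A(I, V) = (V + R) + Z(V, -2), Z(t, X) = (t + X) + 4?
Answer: 28728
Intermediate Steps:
R = 6 (R = 5 - 1*(-1) = 5 + 1 = 6)
Z(t, X) = 4 + X + t (Z(t, X) = (X + t) + 4 = 4 + X + t)
A(I, V) = 8 + 2*V (A(I, V) = (V + 6) + (4 - 2 + V) = (6 + V) + (2 + V) = 8 + 2*V)
(A(-3, 1)*(-4) - 2)*(-684) = ((8 + 2*1)*(-4) - 2)*(-684) = ((8 + 2)*(-4) - 2)*(-684) = (10*(-4) - 2)*(-684) = (-40 - 2)*(-684) = -42*(-684) = 28728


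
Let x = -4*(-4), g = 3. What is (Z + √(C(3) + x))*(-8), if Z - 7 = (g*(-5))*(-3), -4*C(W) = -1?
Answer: -416 - 4*√65 ≈ -448.25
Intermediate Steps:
C(W) = ¼ (C(W) = -¼*(-1) = ¼)
Z = 52 (Z = 7 + (3*(-5))*(-3) = 7 - 15*(-3) = 7 + 45 = 52)
x = 16
(Z + √(C(3) + x))*(-8) = (52 + √(¼ + 16))*(-8) = (52 + √(65/4))*(-8) = (52 + √65/2)*(-8) = -416 - 4*√65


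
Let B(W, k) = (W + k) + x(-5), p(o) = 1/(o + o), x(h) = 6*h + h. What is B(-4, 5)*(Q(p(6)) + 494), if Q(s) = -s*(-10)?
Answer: -50473/3 ≈ -16824.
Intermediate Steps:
x(h) = 7*h
p(o) = 1/(2*o)
Q(s) = 10*s (Q(s) = -(-10)*s = 10*s)
B(W, k) = -35 + W + k (B(W, k) = (W + k) + 7*(-5) = (W + k) - 35 = -35 + W + k)
B(-4, 5)*(Q(p(6)) + 494) = (-35 - 4 + 5)*(10*((½)/6) + 494) = -34*(10*((½)*(⅙)) + 494) = -34*(10*(1/12) + 494) = -34*(⅚ + 494) = -34*2969/6 = -50473/3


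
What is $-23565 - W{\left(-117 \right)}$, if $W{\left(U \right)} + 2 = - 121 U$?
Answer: $-37720$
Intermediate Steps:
$W{\left(U \right)} = -2 - 121 U$
$-23565 - W{\left(-117 \right)} = -23565 - \left(-2 - -14157\right) = -23565 - \left(-2 + 14157\right) = -23565 - 14155 = -37720$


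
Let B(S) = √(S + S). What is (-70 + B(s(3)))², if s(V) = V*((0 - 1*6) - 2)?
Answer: 4852 - 560*I*√3 ≈ 4852.0 - 969.95*I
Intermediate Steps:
s(V) = -8*V (s(V) = V*((0 - 6) - 2) = V*(-6 - 2) = V*(-8) = -8*V)
B(S) = √2*√S (B(S) = √(2*S) = √2*√S)
(-70 + B(s(3)))² = (-70 + √2*√(-8*3))² = (-70 + √2*√(-24))² = (-70 + √2*(2*I*√6))² = (-70 + 4*I*√3)²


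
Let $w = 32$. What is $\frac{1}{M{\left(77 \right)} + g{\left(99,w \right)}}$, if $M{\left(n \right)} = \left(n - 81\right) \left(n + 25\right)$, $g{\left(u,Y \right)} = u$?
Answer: $- \frac{1}{309} \approx -0.0032362$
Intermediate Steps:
$M{\left(n \right)} = \left(-81 + n\right) \left(25 + n\right)$
$\frac{1}{M{\left(77 \right)} + g{\left(99,w \right)}} = \frac{1}{\left(-2025 + 77^{2} - 4312\right) + 99} = \frac{1}{\left(-2025 + 5929 - 4312\right) + 99} = \frac{1}{-408 + 99} = \frac{1}{-309} = - \frac{1}{309}$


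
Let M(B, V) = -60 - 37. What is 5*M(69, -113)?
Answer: -485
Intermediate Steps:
M(B, V) = -97
5*M(69, -113) = 5*(-97) = -485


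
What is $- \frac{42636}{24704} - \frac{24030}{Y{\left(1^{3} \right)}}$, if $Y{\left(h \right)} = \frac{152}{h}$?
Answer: $- \frac{18753681}{117344} \approx -159.82$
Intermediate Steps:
$- \frac{42636}{24704} - \frac{24030}{Y{\left(1^{3} \right)}} = - \frac{42636}{24704} - \frac{24030}{152 \frac{1}{1^{3}}} = \left(-42636\right) \frac{1}{24704} - \frac{24030}{152 \cdot 1^{-1}} = - \frac{10659}{6176} - \frac{24030}{152 \cdot 1} = - \frac{10659}{6176} - \frac{24030}{152} = - \frac{10659}{6176} - \frac{12015}{76} = - \frac{18753681}{117344}$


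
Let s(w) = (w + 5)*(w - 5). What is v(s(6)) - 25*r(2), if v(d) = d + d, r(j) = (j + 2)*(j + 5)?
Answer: -678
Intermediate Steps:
s(w) = (-5 + w)*(5 + w) (s(w) = (5 + w)*(-5 + w) = (-5 + w)*(5 + w))
r(j) = (2 + j)*(5 + j)
v(d) = 2*d
v(s(6)) - 25*r(2) = 2*(-25 + 6²) - 25*(10 + 2² + 7*2) = 2*(-25 + 36) - 25*(10 + 4 + 14) = 2*11 - 25*28 = 22 - 700 = -678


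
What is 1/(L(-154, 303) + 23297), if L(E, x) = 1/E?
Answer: 154/3587737 ≈ 4.2924e-5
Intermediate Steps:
1/(L(-154, 303) + 23297) = 1/(1/(-154) + 23297) = 1/(-1/154 + 23297) = 1/(3587737/154) = 154/3587737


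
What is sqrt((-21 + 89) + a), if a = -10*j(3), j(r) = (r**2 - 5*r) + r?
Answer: 7*sqrt(2) ≈ 9.8995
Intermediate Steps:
j(r) = r**2 - 4*r
a = 30 (a = -30*(-4 + 3) = -30*(-1) = -10*(-3) = 30)
sqrt((-21 + 89) + a) = sqrt((-21 + 89) + 30) = sqrt(68 + 30) = sqrt(98) = 7*sqrt(2)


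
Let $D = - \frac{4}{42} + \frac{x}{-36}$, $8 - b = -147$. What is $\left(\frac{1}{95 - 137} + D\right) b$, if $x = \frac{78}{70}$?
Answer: $- \frac{93}{4} \approx -23.25$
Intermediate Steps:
$b = 155$ ($b = 8 - -147 = 8 + 147 = 155$)
$x = \frac{39}{35}$ ($x = 78 \cdot \frac{1}{70} = \frac{39}{35} \approx 1.1143$)
$D = - \frac{53}{420}$ ($D = - \frac{4}{42} + \frac{39}{35 \left(-36\right)} = \left(-4\right) \frac{1}{42} + \frac{39}{35} \left(- \frac{1}{36}\right) = - \frac{2}{21} - \frac{13}{420} = - \frac{53}{420} \approx -0.12619$)
$\left(\frac{1}{95 - 137} + D\right) b = \left(\frac{1}{95 - 137} - \frac{53}{420}\right) 155 = \left(\frac{1}{-42} - \frac{53}{420}\right) 155 = \left(- \frac{1}{42} - \frac{53}{420}\right) 155 = \left(- \frac{3}{20}\right) 155 = - \frac{93}{4}$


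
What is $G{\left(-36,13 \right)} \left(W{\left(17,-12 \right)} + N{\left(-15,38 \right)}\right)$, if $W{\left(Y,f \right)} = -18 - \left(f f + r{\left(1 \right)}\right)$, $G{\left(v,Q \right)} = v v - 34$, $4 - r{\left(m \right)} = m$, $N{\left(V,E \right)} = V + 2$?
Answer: $-224636$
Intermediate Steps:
$N{\left(V,E \right)} = 2 + V$
$r{\left(m \right)} = 4 - m$
$G{\left(v,Q \right)} = -34 + v^{2}$ ($G{\left(v,Q \right)} = v^{2} - 34 = -34 + v^{2}$)
$W{\left(Y,f \right)} = -21 - f^{2}$ ($W{\left(Y,f \right)} = -18 - \left(f f + \left(4 - 1\right)\right) = -18 - \left(f^{2} + \left(4 - 1\right)\right) = -18 - \left(f^{2} + 3\right) = -18 - \left(3 + f^{2}\right) = -21 - f^{2}$)
$G{\left(-36,13 \right)} \left(W{\left(17,-12 \right)} + N{\left(-15,38 \right)}\right) = \left(-34 + \left(-36\right)^{2}\right) \left(\left(-21 - \left(-12\right)^{2}\right) + \left(2 - 15\right)\right) = \left(-34 + 1296\right) \left(\left(-21 - 144\right) - 13\right) = 1262 \left(\left(-21 - 144\right) - 13\right) = 1262 \left(-165 - 13\right) = 1262 \left(-178\right) = -224636$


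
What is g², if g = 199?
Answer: 39601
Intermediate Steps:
g² = 199² = 39601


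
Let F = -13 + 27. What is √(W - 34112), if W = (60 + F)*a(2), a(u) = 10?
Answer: 18*I*√103 ≈ 182.68*I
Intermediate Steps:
F = 14
W = 740 (W = (60 + 14)*10 = 74*10 = 740)
√(W - 34112) = √(740 - 34112) = √(-33372) = 18*I*√103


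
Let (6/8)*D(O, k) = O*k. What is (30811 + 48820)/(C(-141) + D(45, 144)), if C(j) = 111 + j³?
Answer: -79631/2794470 ≈ -0.028496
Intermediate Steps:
D(O, k) = 4*O*k/3 (D(O, k) = 4*(O*k)/3 = 4*O*k/3)
(30811 + 48820)/(C(-141) + D(45, 144)) = (30811 + 48820)/((111 + (-141)³) + (4/3)*45*144) = 79631/((111 - 2803221) + 8640) = 79631/(-2803110 + 8640) = 79631/(-2794470) = 79631*(-1/2794470) = -79631/2794470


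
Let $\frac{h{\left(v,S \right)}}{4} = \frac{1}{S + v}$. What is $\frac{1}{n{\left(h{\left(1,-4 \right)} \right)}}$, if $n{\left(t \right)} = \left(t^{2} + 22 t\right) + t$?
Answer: $- \frac{9}{260} \approx -0.034615$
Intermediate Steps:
$h{\left(v,S \right)} = \frac{4}{S + v}$
$n{\left(t \right)} = t^{2} + 23 t$
$\frac{1}{n{\left(h{\left(1,-4 \right)} \right)}} = \frac{1}{\frac{4}{-4 + 1} \left(23 + \frac{4}{-4 + 1}\right)} = \frac{1}{\frac{4}{-3} \left(23 + \frac{4}{-3}\right)} = \frac{1}{4 \left(- \frac{1}{3}\right) \left(23 + 4 \left(- \frac{1}{3}\right)\right)} = \frac{1}{\left(- \frac{4}{3}\right) \left(23 - \frac{4}{3}\right)} = \frac{1}{\left(- \frac{4}{3}\right) \frac{65}{3}} = \frac{1}{- \frac{260}{9}} = - \frac{9}{260}$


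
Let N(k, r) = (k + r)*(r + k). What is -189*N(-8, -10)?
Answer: -61236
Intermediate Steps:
N(k, r) = (k + r)**2 (N(k, r) = (k + r)*(k + r) = (k + r)**2)
-189*N(-8, -10) = -189*(-8 - 10)**2 = -189*(-18)**2 = -189*324 = -61236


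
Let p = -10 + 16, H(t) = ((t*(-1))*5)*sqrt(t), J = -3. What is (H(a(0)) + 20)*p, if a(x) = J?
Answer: 120 + 90*I*sqrt(3) ≈ 120.0 + 155.88*I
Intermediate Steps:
a(x) = -3
H(t) = -5*t**(3/2) (H(t) = (-t*5)*sqrt(t) = (-5*t)*sqrt(t) = -5*t**(3/2))
p = 6
(H(a(0)) + 20)*p = (-(-15)*I*sqrt(3) + 20)*6 = (15*I*sqrt(3) + 20)*6 = (20 + 15*I*sqrt(3))*6 = 120 + 90*I*sqrt(3)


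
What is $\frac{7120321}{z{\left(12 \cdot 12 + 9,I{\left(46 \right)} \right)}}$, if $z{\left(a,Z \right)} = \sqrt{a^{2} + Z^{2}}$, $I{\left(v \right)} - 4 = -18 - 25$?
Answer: $\frac{7120321 \sqrt{2770}}{8310} \approx 45096.0$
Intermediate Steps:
$I{\left(v \right)} = -39$ ($I{\left(v \right)} = 4 - 43 = -39$)
$z{\left(a,Z \right)} = \sqrt{Z^{2} + a^{2}}$
$\frac{7120321}{z{\left(12 \cdot 12 + 9,I{\left(46 \right)} \right)}} = \frac{7120321}{\sqrt{\left(-39\right)^{2} + \left(12 \cdot 12 + 9\right)^{2}}} = \frac{7120321}{\sqrt{1521 + \left(144 + 9\right)^{2}}} = \frac{7120321}{\sqrt{1521 + 153^{2}}} = \frac{7120321}{\sqrt{1521 + 23409}} = \frac{7120321}{\sqrt{24930}} = \frac{7120321}{3 \sqrt{2770}} = 7120321 \frac{\sqrt{2770}}{8310} = \frac{7120321 \sqrt{2770}}{8310}$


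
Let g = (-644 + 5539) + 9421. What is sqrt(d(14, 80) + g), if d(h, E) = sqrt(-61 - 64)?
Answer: sqrt(14316 + 5*I*sqrt(5)) ≈ 119.65 + 0.0467*I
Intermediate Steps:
d(h, E) = 5*I*sqrt(5) (d(h, E) = sqrt(-125) = 5*I*sqrt(5))
g = 14316 (g = 4895 + 9421 = 14316)
sqrt(d(14, 80) + g) = sqrt(5*I*sqrt(5) + 14316) = sqrt(14316 + 5*I*sqrt(5))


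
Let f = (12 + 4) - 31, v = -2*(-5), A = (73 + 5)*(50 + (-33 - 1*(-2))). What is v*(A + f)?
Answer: 14670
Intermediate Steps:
A = 1482 (A = 78*(50 + (-33 + 2)) = 78*(50 - 31) = 78*19 = 1482)
v = 10
f = -15 (f = 16 - 31 = -15)
v*(A + f) = 10*(1482 - 15) = 10*1467 = 14670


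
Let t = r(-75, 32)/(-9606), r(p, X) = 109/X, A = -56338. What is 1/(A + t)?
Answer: -307392/17317850605 ≈ -1.7750e-5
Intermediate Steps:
t = -109/307392 (t = (109/32)/(-9606) = (109*(1/32))*(-1/9606) = (109/32)*(-1/9606) = -109/307392 ≈ -0.00035460)
1/(A + t) = 1/(-56338 - 109/307392) = 1/(-17317850605/307392) = -307392/17317850605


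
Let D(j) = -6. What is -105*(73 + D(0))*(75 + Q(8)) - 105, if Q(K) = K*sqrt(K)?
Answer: -527730 - 112560*sqrt(2) ≈ -6.8691e+5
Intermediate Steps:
Q(K) = K**(3/2)
-105*(73 + D(0))*(75 + Q(8)) - 105 = -105*(73 - 6)*(75 + 8**(3/2)) - 105 = -7035*(75 + 16*sqrt(2)) - 105 = -105*(5025 + 1072*sqrt(2)) - 105 = (-527625 - 112560*sqrt(2)) - 105 = -527730 - 112560*sqrt(2)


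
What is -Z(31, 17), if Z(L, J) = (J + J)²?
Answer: -1156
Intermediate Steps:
Z(L, J) = 4*J² (Z(L, J) = (2*J)² = 4*J²)
-Z(31, 17) = -4*17² = -4*289 = -1*1156 = -1156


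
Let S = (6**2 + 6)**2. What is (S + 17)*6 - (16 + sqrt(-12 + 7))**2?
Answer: 10435 - 32*I*sqrt(5) ≈ 10435.0 - 71.554*I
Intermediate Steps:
S = 1764 (S = (36 + 6)**2 = 42**2 = 1764)
(S + 17)*6 - (16 + sqrt(-12 + 7))**2 = (1764 + 17)*6 - (16 + sqrt(-12 + 7))**2 = 1781*6 - (16 + sqrt(-5))**2 = 10686 - (16 + I*sqrt(5))**2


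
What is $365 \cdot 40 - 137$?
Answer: $14463$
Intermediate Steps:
$365 \cdot 40 - 137 = 14600 - 137 = 14463$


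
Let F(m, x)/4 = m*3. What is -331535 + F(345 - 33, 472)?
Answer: -327791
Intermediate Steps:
F(m, x) = 12*m (F(m, x) = 4*(m*3) = 4*(3*m) = 12*m)
-331535 + F(345 - 33, 472) = -331535 + 12*(345 - 33) = -331535 + 12*312 = -331535 + 3744 = -327791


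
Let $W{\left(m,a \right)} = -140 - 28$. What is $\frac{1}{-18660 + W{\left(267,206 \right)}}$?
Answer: $- \frac{1}{18828} \approx -5.3112 \cdot 10^{-5}$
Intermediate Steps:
$W{\left(m,a \right)} = -168$
$\frac{1}{-18660 + W{\left(267,206 \right)}} = \frac{1}{-18660 - 168} = \frac{1}{-18828} = - \frac{1}{18828}$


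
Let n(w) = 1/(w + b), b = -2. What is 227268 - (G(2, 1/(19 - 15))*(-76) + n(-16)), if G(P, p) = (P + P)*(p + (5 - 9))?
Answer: 4070305/18 ≈ 2.2613e+5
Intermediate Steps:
n(w) = 1/(-2 + w) (n(w) = 1/(w - 2) = 1/(-2 + w))
G(P, p) = 2*P*(-4 + p) (G(P, p) = (2*P)*(p - 4) = (2*P)*(-4 + p) = 2*P*(-4 + p))
227268 - (G(2, 1/(19 - 15))*(-76) + n(-16)) = 227268 - ((2*2*(-4 + 1/(19 - 15)))*(-76) + 1/(-2 - 16)) = 227268 - ((2*2*(-4 + 1/4))*(-76) + 1/(-18)) = 227268 - ((2*2*(-4 + 1/4))*(-76) - 1/18) = 227268 - ((2*2*(-15/4))*(-76) - 1/18) = 227268 - (-15*(-76) - 1/18) = 227268 - (1140 - 1/18) = 227268 - 1*20519/18 = 227268 - 20519/18 = 4070305/18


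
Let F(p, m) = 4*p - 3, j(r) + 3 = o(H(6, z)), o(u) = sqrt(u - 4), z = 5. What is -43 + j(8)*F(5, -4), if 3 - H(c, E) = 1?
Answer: -94 + 17*I*sqrt(2) ≈ -94.0 + 24.042*I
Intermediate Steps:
H(c, E) = 2 (H(c, E) = 3 - 1*1 = 3 - 1 = 2)
o(u) = sqrt(-4 + u)
j(r) = -3 + I*sqrt(2) (j(r) = -3 + sqrt(-4 + 2) = -3 + sqrt(-2) = -3 + I*sqrt(2))
F(p, m) = -3 + 4*p
-43 + j(8)*F(5, -4) = -43 + (-3 + I*sqrt(2))*(-3 + 4*5) = -43 + (-3 + I*sqrt(2))*(-3 + 20) = -43 + (-3 + I*sqrt(2))*17 = -43 + (-51 + 17*I*sqrt(2)) = -94 + 17*I*sqrt(2)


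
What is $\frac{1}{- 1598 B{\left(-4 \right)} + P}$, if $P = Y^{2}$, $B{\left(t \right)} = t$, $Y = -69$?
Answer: $\frac{1}{11153} \approx 8.9662 \cdot 10^{-5}$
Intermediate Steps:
$P = 4761$ ($P = \left(-69\right)^{2} = 4761$)
$\frac{1}{- 1598 B{\left(-4 \right)} + P} = \frac{1}{\left(-1598\right) \left(-4\right) + 4761} = \frac{1}{6392 + 4761} = \frac{1}{11153}$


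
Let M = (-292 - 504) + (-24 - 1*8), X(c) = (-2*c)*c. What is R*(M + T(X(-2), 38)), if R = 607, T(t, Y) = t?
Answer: -507452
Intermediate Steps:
X(c) = -2*c²
M = -828 (M = -796 + (-24 - 8) = -796 - 32 = -828)
R*(M + T(X(-2), 38)) = 607*(-828 - 2*(-2)²) = 607*(-828 - 2*4) = 607*(-828 - 8) = 607*(-836) = -507452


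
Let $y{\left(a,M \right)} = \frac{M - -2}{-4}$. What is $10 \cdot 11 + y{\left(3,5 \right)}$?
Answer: $\frac{433}{4} \approx 108.25$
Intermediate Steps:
$y{\left(a,M \right)} = - \frac{1}{2} - \frac{M}{4}$ ($y{\left(a,M \right)} = \left(M + 2\right) \left(- \frac{1}{4}\right) = \left(2 + M\right) \left(- \frac{1}{4}\right) = - \frac{1}{2} - \frac{M}{4}$)
$10 \cdot 11 + y{\left(3,5 \right)} = 10 \cdot 11 - \frac{7}{4} = 110 - \frac{7}{4} = \frac{433}{4}$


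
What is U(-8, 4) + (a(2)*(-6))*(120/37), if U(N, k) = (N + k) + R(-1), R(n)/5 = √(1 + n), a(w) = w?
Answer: -1588/37 ≈ -42.919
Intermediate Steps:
R(n) = 5*√(1 + n)
U(N, k) = N + k (U(N, k) = (N + k) + 5*√(1 - 1) = (N + k) + 5*√0 = (N + k) + 5*0 = (N + k) + 0 = N + k)
U(-8, 4) + (a(2)*(-6))*(120/37) = (-8 + 4) + (2*(-6))*(120/37) = -4 - 1440/37 = -1588/37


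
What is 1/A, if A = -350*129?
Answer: -1/45150 ≈ -2.2148e-5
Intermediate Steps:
A = -45150
1/A = 1/(-45150) = -1/45150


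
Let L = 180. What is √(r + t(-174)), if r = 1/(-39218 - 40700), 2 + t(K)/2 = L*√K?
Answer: √(-25547626814 + 2299279220640*I*√174)/79918 ≈ 48.707 + 48.748*I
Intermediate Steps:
t(K) = -4 + 360*√K (t(K) = -4 + 2*(180*√K) = -4 + 360*√K)
r = -1/79918 (r = 1/(-79918) = -1/79918 ≈ -1.2513e-5)
√(r + t(-174)) = √(-1/79918 + (-4 + 360*√(-174))) = √(-1/79918 + (-4 + 360*(I*√174))) = √(-1/79918 + (-4 + 360*I*√174)) = √(-319673/79918 + 360*I*√174)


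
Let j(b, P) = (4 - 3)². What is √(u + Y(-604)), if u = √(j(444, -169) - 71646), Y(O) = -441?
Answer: √(-441 + I*√71645) ≈ 6.1186 + 21.873*I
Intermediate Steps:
j(b, P) = 1 (j(b, P) = 1² = 1)
u = I*√71645 (u = √(1 - 71646) = √(-71645) = I*√71645 ≈ 267.67*I)
√(u + Y(-604)) = √(I*√71645 - 441) = √(-441 + I*√71645)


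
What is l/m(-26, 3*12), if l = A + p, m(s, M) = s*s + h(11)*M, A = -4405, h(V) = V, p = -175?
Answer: -1145/268 ≈ -4.2724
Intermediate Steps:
m(s, M) = s² + 11*M (m(s, M) = s*s + 11*M = s² + 11*M)
l = -4580 (l = -4405 - 175 = -4580)
l/m(-26, 3*12) = -4580/((-26)² + 11*(3*12)) = -4580/(676 + 11*36) = -4580/(676 + 396) = -4580/1072 = -4580*1/1072 = -1145/268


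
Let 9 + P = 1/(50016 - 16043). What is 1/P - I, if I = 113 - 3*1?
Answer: -33667133/305756 ≈ -110.11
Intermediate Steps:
P = -305756/33973 (P = -9 + 1/(50016 - 16043) = -9 + 1/33973 = -305756/33973 ≈ -9.0000)
I = 110 (I = 113 - 3 = 110)
1/P - I = 1/(-305756/33973) - 1*110 = -33973/305756 - 110 = -33667133/305756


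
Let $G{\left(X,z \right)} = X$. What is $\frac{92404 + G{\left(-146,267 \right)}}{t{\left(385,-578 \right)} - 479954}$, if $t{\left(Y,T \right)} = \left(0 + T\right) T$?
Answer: $- \frac{46129}{72935} \approx -0.63247$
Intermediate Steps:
$t{\left(Y,T \right)} = T^{2}$ ($t{\left(Y,T \right)} = T T = T^{2}$)
$\frac{92404 + G{\left(-146,267 \right)}}{t{\left(385,-578 \right)} - 479954} = \frac{92404 - 146}{\left(-578\right)^{2} - 479954} = \frac{92258}{334084 - 479954} = \frac{92258}{-145870} = 92258 \left(- \frac{1}{145870}\right) = - \frac{46129}{72935}$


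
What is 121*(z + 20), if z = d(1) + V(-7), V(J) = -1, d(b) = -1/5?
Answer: 11374/5 ≈ 2274.8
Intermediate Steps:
d(b) = -⅕ (d(b) = -1*⅕ = -⅕)
z = -6/5 (z = -⅕ - 1 = -6/5 ≈ -1.2000)
121*(z + 20) = 121*(-6/5 + 20) = 121*(94/5) = 11374/5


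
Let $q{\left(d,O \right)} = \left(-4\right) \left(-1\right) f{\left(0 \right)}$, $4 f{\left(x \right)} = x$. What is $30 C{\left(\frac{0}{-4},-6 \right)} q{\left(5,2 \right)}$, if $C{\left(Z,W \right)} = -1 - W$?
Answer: $0$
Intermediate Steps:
$f{\left(x \right)} = \frac{x}{4}$
$q{\left(d,O \right)} = 0$ ($q{\left(d,O \right)} = \left(-4\right) \left(-1\right) \frac{1}{4} \cdot 0 = 4 \cdot 0 = 0$)
$30 C{\left(\frac{0}{-4},-6 \right)} q{\left(5,2 \right)} = 30 \left(-1 - -6\right) 0 = 30 \left(-1 + 6\right) 0 = 30 \cdot 5 \cdot 0 = 150 \cdot 0 = 0$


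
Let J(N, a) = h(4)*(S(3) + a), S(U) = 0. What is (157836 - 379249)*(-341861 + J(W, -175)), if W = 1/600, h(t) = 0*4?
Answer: 75692469593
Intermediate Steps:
h(t) = 0
W = 1/600 ≈ 0.0016667
J(N, a) = 0 (J(N, a) = 0*(0 + a) = 0*a = 0)
(157836 - 379249)*(-341861 + J(W, -175)) = (157836 - 379249)*(-341861 + 0) = -221413*(-341861) = 75692469593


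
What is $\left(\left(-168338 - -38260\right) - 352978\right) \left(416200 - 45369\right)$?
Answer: $-179132139536$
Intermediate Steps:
$\left(\left(-168338 - -38260\right) - 352978\right) \left(416200 - 45369\right) = \left(\left(-168338 + 38260\right) - 352978\right) \left(416200 + \left(-108201 + 62832\right)\right) = \left(-130078 - 352978\right) \left(416200 - 45369\right) = \left(-483056\right) 370831 = -179132139536$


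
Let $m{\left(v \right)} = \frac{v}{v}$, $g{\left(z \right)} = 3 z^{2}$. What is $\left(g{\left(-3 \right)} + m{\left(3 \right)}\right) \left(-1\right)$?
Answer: $-28$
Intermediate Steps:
$m{\left(v \right)} = 1$
$\left(g{\left(-3 \right)} + m{\left(3 \right)}\right) \left(-1\right) = \left(3 \left(-3\right)^{2} + 1\right) \left(-1\right) = \left(3 \cdot 9 + 1\right) \left(-1\right) = \left(27 + 1\right) \left(-1\right) = 28 \left(-1\right) = -28$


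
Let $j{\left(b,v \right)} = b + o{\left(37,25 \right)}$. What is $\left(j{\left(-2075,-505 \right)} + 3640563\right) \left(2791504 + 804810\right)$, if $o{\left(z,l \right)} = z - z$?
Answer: $13085145333232$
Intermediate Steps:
$o{\left(z,l \right)} = 0$
$j{\left(b,v \right)} = b$ ($j{\left(b,v \right)} = b + 0 = b$)
$\left(j{\left(-2075,-505 \right)} + 3640563\right) \left(2791504 + 804810\right) = \left(-2075 + 3640563\right) \left(2791504 + 804810\right) = 3638488 \cdot 3596314 = 13085145333232$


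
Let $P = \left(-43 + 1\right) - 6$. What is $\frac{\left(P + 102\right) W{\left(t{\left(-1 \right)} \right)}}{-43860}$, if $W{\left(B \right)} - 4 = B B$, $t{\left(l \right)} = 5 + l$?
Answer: $- \frac{18}{731} \approx -0.024624$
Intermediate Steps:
$P = -48$ ($P = -42 - 6 = -48$)
$W{\left(B \right)} = 4 + B^{2}$ ($W{\left(B \right)} = 4 + B B = 4 + B^{2}$)
$\frac{\left(P + 102\right) W{\left(t{\left(-1 \right)} \right)}}{-43860} = \frac{\left(-48 + 102\right) \left(4 + \left(5 - 1\right)^{2}\right)}{-43860} = 54 \left(4 + 4^{2}\right) \left(- \frac{1}{43860}\right) = 54 \left(4 + 16\right) \left(- \frac{1}{43860}\right) = 54 \cdot 20 \left(- \frac{1}{43860}\right) = 1080 \left(- \frac{1}{43860}\right) = - \frac{18}{731}$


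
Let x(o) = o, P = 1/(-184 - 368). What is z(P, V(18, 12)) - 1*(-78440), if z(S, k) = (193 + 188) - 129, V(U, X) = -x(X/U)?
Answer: 78692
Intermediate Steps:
P = -1/552 (P = 1/(-552) = -1/552 ≈ -0.0018116)
V(U, X) = -X/U
z(S, k) = 252 (z(S, k) = 381 - 129 = 252)
z(P, V(18, 12)) - 1*(-78440) = 252 - 1*(-78440) = 252 + 78440 = 78692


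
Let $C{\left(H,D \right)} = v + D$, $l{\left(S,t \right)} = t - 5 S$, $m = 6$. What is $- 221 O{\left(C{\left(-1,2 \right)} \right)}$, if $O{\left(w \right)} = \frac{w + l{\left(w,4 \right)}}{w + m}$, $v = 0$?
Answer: $\frac{221}{2} \approx 110.5$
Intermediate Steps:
$C{\left(H,D \right)} = D$ ($C{\left(H,D \right)} = 0 + D = D$)
$O{\left(w \right)} = \frac{4 - 4 w}{6 + w}$ ($O{\left(w \right)} = \frac{w - \left(-4 + 5 w\right)}{w + 6} = \frac{4 - 4 w}{6 + w}$)
$- 221 O{\left(C{\left(-1,2 \right)} \right)} = - 221 \frac{4 \left(1 - 2\right)}{6 + 2} = - 221 \frac{4 \left(1 - 2\right)}{8} = - 221 \cdot 4 \cdot \frac{1}{8} \left(-1\right) = \left(-221\right) \left(- \frac{1}{2}\right) = \frac{221}{2}$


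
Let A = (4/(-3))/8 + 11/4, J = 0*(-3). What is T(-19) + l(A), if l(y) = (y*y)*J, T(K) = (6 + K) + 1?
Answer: -12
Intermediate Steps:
J = 0
A = 31/12 (A = (4*(-⅓))*(⅛) + 11*(¼) = -4/3*⅛ + 11/4 = -⅙ + 11/4 = 31/12 ≈ 2.5833)
T(K) = 7 + K
l(y) = 0 (l(y) = (y*y)*0 = y²*0 = 0)
T(-19) + l(A) = (7 - 19) + 0 = -12 + 0 = -12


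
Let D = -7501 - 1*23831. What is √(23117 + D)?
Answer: I*√8215 ≈ 90.637*I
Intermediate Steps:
D = -31332 (D = -7501 - 23831 = -31332)
√(23117 + D) = √(23117 - 31332) = √(-8215) = I*√8215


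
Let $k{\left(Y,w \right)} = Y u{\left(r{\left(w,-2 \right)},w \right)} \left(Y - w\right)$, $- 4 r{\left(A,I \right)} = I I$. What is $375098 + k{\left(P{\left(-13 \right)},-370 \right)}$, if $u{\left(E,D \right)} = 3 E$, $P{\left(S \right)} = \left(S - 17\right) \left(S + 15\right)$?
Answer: $430898$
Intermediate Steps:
$P{\left(S \right)} = \left(-17 + S\right) \left(15 + S\right)$
$r{\left(A,I \right)} = - \frac{I^{2}}{4}$ ($r{\left(A,I \right)} = - \frac{I I}{4} = - \frac{I^{2}}{4}$)
$k{\left(Y,w \right)} = - 3 Y \left(Y - w\right)$ ($k{\left(Y,w \right)} = Y 3 \left(- \frac{\left(-2\right)^{2}}{4}\right) \left(Y - w\right) = Y 3 \left(\left(- \frac{1}{4}\right) 4\right) \left(Y - w\right) = Y 3 \left(-1\right) \left(Y - w\right) = Y \left(-3\right) \left(Y - w\right) = - 3 Y \left(Y - w\right)$)
$375098 + k{\left(P{\left(-13 \right)},-370 \right)} = 375098 + 3 \left(-255 + \left(-13\right)^{2} - -26\right) \left(-370 - \left(-255 + \left(-13\right)^{2} - -26\right)\right) = 375098 + 3 \left(-255 + 169 + 26\right) \left(-370 - \left(-255 + 169 + 26\right)\right) = 375098 + 3 \left(-60\right) \left(-370 - -60\right) = 375098 + 3 \left(-60\right) \left(-370 + 60\right) = 375098 + 3 \left(-60\right) \left(-310\right) = 375098 + 55800 = 430898$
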